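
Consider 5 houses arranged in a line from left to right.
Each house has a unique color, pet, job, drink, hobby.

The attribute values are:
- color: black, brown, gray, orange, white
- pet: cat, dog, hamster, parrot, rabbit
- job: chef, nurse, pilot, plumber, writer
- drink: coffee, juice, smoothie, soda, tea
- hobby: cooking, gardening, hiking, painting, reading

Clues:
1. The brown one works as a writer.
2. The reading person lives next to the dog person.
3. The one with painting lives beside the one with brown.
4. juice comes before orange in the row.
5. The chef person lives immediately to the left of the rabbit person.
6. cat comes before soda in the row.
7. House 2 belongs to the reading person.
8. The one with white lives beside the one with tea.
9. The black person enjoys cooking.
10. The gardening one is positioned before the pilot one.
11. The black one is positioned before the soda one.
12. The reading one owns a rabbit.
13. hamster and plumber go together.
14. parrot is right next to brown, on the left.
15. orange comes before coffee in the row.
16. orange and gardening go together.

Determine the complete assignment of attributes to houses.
Solution:

House | Color | Pet | Job | Drink | Hobby
-----------------------------------------
  1   | white | parrot | chef | juice | painting
  2   | brown | rabbit | writer | tea | reading
  3   | orange | dog | nurse | smoothie | gardening
  4   | black | cat | pilot | coffee | cooking
  5   | gray | hamster | plumber | soda | hiking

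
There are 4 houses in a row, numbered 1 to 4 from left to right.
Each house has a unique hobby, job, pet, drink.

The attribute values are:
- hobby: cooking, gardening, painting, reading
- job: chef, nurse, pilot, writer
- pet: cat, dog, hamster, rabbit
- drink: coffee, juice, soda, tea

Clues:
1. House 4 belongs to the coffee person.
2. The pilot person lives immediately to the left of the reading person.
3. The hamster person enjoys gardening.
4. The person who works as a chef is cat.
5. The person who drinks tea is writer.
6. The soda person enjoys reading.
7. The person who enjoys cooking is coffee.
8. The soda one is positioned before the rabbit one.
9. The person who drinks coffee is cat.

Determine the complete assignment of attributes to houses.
Solution:

House | Hobby | Job | Pet | Drink
---------------------------------
  1   | gardening | pilot | hamster | juice
  2   | reading | nurse | dog | soda
  3   | painting | writer | rabbit | tea
  4   | cooking | chef | cat | coffee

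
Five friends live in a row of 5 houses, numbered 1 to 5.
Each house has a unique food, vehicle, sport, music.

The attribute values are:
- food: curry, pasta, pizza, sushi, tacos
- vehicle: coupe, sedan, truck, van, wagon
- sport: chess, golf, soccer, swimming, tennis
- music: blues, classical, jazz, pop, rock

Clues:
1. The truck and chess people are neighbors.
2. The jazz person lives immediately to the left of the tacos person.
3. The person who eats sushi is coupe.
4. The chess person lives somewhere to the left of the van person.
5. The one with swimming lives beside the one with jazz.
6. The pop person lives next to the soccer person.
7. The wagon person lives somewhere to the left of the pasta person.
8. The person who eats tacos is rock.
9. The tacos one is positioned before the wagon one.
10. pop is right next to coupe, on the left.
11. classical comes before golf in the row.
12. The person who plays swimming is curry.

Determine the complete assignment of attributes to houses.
Solution:

House | Food | Vehicle | Sport | Music
--------------------------------------
  1   | curry | sedan | swimming | pop
  2   | sushi | coupe | soccer | jazz
  3   | tacos | truck | tennis | rock
  4   | pizza | wagon | chess | classical
  5   | pasta | van | golf | blues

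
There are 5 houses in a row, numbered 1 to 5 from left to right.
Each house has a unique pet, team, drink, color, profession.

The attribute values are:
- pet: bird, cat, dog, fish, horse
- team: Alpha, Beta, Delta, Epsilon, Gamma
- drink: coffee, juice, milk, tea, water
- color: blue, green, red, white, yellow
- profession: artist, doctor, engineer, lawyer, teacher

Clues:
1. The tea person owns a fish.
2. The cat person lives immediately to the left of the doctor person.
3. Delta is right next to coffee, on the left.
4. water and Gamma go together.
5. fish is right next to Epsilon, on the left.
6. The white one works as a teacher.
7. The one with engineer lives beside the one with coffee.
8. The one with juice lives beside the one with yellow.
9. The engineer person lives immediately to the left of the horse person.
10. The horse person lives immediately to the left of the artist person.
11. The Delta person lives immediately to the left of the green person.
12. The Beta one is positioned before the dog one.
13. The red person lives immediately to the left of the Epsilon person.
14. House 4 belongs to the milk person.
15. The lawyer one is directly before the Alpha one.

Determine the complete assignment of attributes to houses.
Solution:

House | Pet | Team | Drink | Color | Profession
-----------------------------------------------
  1   | fish | Delta | tea | red | engineer
  2   | horse | Epsilon | coffee | green | lawyer
  3   | cat | Alpha | juice | blue | artist
  4   | bird | Beta | milk | yellow | doctor
  5   | dog | Gamma | water | white | teacher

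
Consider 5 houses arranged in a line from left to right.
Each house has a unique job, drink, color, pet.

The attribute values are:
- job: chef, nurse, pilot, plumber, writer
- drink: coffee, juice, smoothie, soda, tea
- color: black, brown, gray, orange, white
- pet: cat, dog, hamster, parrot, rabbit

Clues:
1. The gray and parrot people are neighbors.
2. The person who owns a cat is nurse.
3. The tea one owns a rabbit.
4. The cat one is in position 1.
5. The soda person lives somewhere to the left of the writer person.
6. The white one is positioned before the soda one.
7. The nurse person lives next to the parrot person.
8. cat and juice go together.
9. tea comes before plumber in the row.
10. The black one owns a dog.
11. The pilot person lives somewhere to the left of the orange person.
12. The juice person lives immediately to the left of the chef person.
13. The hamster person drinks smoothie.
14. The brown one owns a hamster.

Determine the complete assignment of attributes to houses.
Solution:

House | Job | Drink | Color | Pet
---------------------------------
  1   | nurse | juice | gray | cat
  2   | chef | coffee | white | parrot
  3   | pilot | soda | black | dog
  4   | writer | tea | orange | rabbit
  5   | plumber | smoothie | brown | hamster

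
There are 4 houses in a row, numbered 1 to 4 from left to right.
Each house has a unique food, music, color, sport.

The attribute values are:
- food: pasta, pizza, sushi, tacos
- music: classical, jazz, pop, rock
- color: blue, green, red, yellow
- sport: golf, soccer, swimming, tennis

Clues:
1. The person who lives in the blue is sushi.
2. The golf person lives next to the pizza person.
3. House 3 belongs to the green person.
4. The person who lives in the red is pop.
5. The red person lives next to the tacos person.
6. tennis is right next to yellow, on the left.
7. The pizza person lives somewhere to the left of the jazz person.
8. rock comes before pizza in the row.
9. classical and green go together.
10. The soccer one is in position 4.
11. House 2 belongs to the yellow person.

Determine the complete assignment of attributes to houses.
Solution:

House | Food | Music | Color | Sport
------------------------------------
  1   | pasta | pop | red | tennis
  2   | tacos | rock | yellow | golf
  3   | pizza | classical | green | swimming
  4   | sushi | jazz | blue | soccer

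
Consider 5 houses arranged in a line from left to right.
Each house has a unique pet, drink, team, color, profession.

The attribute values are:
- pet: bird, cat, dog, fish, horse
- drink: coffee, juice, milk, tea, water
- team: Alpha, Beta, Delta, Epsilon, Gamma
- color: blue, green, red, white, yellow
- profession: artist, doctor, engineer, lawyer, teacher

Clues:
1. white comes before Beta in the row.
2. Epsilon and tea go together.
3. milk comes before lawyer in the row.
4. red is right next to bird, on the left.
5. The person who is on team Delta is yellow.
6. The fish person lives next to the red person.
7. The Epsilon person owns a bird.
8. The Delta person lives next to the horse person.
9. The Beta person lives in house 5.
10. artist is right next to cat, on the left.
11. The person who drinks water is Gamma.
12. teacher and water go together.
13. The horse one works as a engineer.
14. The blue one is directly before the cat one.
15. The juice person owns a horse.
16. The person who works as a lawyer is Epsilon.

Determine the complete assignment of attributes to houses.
Solution:

House | Pet | Drink | Team | Color | Profession
-----------------------------------------------
  1   | fish | milk | Alpha | blue | artist
  2   | cat | water | Gamma | red | teacher
  3   | bird | tea | Epsilon | white | lawyer
  4   | dog | coffee | Delta | yellow | doctor
  5   | horse | juice | Beta | green | engineer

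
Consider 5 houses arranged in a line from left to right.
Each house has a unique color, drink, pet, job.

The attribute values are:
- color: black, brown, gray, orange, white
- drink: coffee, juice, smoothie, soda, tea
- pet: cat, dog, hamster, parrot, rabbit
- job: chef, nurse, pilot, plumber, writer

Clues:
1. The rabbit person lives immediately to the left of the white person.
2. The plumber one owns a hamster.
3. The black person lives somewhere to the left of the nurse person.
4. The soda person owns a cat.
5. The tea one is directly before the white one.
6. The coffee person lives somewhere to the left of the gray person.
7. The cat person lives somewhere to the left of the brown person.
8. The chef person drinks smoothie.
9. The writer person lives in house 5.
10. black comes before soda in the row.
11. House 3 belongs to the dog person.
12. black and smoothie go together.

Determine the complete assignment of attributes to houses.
Solution:

House | Color | Drink | Pet | Job
---------------------------------
  1   | orange | tea | rabbit | pilot
  2   | white | coffee | hamster | plumber
  3   | black | smoothie | dog | chef
  4   | gray | soda | cat | nurse
  5   | brown | juice | parrot | writer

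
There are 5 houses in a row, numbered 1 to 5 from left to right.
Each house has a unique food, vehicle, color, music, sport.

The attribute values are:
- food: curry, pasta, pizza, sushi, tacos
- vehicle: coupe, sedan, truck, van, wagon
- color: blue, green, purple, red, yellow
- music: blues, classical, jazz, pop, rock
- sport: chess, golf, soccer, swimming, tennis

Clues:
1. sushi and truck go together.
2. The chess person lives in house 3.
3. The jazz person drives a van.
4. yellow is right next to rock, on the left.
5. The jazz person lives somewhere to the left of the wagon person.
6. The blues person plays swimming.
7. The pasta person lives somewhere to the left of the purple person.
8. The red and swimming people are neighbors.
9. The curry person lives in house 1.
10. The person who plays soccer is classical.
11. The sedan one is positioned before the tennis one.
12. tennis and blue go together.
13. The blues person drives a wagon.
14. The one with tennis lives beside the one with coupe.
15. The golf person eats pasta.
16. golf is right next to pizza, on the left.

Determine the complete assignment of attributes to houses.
Solution:

House | Food | Vehicle | Color | Music | Sport
----------------------------------------------
  1   | curry | sedan | yellow | classical | soccer
  2   | sushi | truck | blue | rock | tennis
  3   | tacos | coupe | green | pop | chess
  4   | pasta | van | red | jazz | golf
  5   | pizza | wagon | purple | blues | swimming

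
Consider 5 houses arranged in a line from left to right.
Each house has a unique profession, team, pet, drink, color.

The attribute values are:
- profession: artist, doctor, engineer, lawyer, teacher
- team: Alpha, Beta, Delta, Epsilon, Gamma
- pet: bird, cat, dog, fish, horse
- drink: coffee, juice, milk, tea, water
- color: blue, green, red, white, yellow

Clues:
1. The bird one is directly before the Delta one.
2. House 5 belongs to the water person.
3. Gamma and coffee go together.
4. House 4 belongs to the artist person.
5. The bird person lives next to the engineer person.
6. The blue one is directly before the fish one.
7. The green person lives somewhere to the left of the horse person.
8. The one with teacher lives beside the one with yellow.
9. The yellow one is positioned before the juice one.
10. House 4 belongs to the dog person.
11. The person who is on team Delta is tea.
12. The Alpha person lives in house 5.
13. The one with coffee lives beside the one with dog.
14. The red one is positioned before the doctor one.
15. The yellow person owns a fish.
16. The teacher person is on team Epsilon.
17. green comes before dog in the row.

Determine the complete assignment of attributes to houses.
Solution:

House | Profession | Team | Pet | Drink | Color
-----------------------------------------------
  1   | teacher | Epsilon | bird | milk | blue
  2   | engineer | Delta | fish | tea | yellow
  3   | lawyer | Gamma | cat | coffee | green
  4   | artist | Beta | dog | juice | red
  5   | doctor | Alpha | horse | water | white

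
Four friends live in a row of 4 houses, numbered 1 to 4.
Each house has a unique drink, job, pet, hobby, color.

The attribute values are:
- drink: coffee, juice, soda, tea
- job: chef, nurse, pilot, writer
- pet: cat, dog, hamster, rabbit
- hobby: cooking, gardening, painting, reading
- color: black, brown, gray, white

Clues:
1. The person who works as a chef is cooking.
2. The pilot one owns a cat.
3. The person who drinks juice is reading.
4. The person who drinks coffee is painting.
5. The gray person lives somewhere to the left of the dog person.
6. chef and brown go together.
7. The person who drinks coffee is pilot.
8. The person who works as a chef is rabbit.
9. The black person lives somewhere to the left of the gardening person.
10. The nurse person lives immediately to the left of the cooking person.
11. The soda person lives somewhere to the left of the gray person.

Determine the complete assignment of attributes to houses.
Solution:

House | Drink | Job | Pet | Hobby | Color
-----------------------------------------
  1   | juice | nurse | hamster | reading | black
  2   | soda | chef | rabbit | cooking | brown
  3   | coffee | pilot | cat | painting | gray
  4   | tea | writer | dog | gardening | white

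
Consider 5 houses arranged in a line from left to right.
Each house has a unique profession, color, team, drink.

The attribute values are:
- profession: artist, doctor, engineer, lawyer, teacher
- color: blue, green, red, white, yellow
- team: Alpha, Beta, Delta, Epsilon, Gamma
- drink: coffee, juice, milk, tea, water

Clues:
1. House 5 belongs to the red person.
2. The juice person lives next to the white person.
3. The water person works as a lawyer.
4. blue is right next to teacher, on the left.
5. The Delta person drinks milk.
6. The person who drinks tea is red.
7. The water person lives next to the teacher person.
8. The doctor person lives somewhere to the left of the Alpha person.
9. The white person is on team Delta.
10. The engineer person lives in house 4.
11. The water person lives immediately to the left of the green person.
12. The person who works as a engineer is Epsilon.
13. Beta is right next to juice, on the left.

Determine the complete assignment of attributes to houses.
Solution:

House | Profession | Color | Team | Drink
-----------------------------------------
  1   | lawyer | blue | Beta | water
  2   | teacher | green | Gamma | juice
  3   | doctor | white | Delta | milk
  4   | engineer | yellow | Epsilon | coffee
  5   | artist | red | Alpha | tea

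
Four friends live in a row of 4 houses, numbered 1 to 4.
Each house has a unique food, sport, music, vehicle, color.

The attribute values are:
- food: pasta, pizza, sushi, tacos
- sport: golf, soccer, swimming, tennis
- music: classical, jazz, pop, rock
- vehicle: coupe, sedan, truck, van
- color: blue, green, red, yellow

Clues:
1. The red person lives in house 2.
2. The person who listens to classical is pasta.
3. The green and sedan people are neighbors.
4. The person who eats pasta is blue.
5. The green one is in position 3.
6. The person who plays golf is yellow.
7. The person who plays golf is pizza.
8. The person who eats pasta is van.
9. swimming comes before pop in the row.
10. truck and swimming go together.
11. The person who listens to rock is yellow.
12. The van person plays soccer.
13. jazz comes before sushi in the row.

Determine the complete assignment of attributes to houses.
Solution:

House | Food | Sport | Music | Vehicle | Color
----------------------------------------------
  1   | pasta | soccer | classical | van | blue
  2   | tacos | swimming | jazz | truck | red
  3   | sushi | tennis | pop | coupe | green
  4   | pizza | golf | rock | sedan | yellow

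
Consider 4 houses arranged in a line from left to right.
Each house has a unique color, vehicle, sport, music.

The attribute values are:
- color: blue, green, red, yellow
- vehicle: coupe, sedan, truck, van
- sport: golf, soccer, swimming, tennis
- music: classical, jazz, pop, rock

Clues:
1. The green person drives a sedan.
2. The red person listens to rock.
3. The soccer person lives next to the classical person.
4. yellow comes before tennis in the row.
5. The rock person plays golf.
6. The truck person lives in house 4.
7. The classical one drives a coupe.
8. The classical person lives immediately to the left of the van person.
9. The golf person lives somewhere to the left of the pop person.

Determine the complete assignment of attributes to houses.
Solution:

House | Color | Vehicle | Sport | Music
---------------------------------------
  1   | green | sedan | soccer | jazz
  2   | yellow | coupe | swimming | classical
  3   | red | van | golf | rock
  4   | blue | truck | tennis | pop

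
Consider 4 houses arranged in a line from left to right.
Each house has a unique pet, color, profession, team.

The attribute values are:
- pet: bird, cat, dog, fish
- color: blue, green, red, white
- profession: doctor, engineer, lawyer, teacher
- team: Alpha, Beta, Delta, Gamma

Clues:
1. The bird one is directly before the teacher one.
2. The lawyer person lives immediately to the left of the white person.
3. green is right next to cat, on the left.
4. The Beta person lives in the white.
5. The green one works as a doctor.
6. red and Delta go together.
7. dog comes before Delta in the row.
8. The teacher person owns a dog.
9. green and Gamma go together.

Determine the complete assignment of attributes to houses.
Solution:

House | Pet | Color | Profession | Team
---------------------------------------
  1   | bird | blue | lawyer | Alpha
  2   | dog | white | teacher | Beta
  3   | fish | green | doctor | Gamma
  4   | cat | red | engineer | Delta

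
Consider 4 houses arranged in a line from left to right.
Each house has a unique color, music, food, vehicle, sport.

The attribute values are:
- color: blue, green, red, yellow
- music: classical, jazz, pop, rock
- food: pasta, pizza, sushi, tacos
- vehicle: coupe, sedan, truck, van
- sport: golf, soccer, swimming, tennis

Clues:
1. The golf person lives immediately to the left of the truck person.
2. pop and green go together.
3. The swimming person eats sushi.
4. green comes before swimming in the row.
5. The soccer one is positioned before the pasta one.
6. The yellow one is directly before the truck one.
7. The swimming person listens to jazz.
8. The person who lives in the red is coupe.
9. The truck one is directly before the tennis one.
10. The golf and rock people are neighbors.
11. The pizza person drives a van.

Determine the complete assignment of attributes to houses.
Solution:

House | Color | Music | Food | Vehicle | Sport
----------------------------------------------
  1   | yellow | classical | pizza | van | golf
  2   | blue | rock | tacos | truck | soccer
  3   | green | pop | pasta | sedan | tennis
  4   | red | jazz | sushi | coupe | swimming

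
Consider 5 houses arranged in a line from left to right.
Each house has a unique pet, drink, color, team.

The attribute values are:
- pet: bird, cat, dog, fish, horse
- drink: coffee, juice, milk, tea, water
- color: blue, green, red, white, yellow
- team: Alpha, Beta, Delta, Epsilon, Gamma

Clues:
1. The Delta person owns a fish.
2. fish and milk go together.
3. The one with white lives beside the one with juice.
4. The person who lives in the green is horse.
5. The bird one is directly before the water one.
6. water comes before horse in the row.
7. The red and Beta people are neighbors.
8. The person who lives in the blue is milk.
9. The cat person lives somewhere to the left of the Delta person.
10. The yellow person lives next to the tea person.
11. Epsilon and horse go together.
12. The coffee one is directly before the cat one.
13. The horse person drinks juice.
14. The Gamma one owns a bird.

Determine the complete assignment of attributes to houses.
Solution:

House | Pet | Drink | Color | Team
----------------------------------
  1   | bird | coffee | red | Gamma
  2   | cat | water | yellow | Beta
  3   | dog | tea | white | Alpha
  4   | horse | juice | green | Epsilon
  5   | fish | milk | blue | Delta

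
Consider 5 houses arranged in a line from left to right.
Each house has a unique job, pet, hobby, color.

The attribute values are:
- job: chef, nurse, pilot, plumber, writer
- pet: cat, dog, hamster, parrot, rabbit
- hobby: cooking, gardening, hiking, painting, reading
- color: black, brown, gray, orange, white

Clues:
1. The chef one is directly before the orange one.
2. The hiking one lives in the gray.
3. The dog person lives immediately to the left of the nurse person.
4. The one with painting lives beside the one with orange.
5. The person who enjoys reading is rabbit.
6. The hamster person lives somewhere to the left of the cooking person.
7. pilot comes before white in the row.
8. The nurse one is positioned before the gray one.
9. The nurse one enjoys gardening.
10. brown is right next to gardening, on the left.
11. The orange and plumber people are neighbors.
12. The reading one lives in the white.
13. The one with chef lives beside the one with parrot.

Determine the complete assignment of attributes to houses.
Solution:

House | Job | Pet | Hobby | Color
---------------------------------
  1   | chef | dog | painting | brown
  2   | nurse | parrot | gardening | orange
  3   | plumber | hamster | hiking | gray
  4   | pilot | cat | cooking | black
  5   | writer | rabbit | reading | white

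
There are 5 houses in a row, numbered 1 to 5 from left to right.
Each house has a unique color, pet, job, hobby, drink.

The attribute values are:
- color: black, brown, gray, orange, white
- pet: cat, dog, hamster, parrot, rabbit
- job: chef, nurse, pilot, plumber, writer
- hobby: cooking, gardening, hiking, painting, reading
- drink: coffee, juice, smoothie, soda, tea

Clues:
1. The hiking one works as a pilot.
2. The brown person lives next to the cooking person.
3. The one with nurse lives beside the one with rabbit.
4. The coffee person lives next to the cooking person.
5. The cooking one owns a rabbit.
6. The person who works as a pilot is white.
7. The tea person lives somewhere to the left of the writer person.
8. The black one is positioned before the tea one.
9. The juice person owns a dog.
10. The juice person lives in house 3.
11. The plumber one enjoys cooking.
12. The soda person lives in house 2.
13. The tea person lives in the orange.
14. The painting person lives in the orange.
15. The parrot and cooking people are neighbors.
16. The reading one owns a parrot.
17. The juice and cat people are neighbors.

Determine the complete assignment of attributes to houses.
Solution:

House | Color | Pet | Job | Hobby | Drink
-----------------------------------------
  1   | brown | parrot | nurse | reading | coffee
  2   | black | rabbit | plumber | cooking | soda
  3   | white | dog | pilot | hiking | juice
  4   | orange | cat | chef | painting | tea
  5   | gray | hamster | writer | gardening | smoothie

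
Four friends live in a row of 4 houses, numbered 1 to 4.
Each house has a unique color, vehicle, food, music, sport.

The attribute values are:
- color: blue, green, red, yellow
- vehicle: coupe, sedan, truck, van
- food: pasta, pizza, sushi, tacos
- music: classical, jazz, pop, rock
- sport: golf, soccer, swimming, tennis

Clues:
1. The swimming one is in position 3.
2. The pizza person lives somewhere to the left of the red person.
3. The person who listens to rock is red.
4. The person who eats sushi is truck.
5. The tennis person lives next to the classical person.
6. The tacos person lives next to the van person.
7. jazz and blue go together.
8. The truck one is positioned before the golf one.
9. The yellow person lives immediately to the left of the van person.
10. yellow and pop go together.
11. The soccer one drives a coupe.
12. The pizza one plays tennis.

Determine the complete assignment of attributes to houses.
Solution:

House | Color | Vehicle | Food | Music | Sport
----------------------------------------------
  1   | yellow | coupe | tacos | pop | soccer
  2   | blue | van | pizza | jazz | tennis
  3   | green | truck | sushi | classical | swimming
  4   | red | sedan | pasta | rock | golf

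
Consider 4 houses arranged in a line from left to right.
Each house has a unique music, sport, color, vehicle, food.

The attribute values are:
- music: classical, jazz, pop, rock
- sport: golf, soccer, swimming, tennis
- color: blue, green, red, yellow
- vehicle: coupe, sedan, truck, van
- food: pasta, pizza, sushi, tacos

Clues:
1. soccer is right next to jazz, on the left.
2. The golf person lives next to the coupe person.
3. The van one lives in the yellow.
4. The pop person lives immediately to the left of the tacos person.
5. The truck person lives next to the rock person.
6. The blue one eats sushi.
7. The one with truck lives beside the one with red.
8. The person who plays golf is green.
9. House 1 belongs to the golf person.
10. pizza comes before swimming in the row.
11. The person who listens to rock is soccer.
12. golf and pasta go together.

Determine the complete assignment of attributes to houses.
Solution:

House | Music | Sport | Color | Vehicle | Food
----------------------------------------------
  1   | pop | golf | green | truck | pasta
  2   | rock | soccer | red | coupe | tacos
  3   | jazz | tennis | yellow | van | pizza
  4   | classical | swimming | blue | sedan | sushi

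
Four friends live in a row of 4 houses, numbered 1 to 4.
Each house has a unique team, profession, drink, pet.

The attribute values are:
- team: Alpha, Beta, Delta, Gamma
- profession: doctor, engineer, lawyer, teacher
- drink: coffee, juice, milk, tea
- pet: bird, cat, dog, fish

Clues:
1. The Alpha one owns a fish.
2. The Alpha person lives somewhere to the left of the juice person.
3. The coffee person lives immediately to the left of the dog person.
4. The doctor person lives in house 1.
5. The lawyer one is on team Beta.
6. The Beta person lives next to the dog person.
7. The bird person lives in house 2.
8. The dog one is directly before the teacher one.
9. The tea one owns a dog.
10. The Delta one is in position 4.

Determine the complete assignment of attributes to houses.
Solution:

House | Team | Profession | Drink | Pet
---------------------------------------
  1   | Alpha | doctor | milk | fish
  2   | Beta | lawyer | coffee | bird
  3   | Gamma | engineer | tea | dog
  4   | Delta | teacher | juice | cat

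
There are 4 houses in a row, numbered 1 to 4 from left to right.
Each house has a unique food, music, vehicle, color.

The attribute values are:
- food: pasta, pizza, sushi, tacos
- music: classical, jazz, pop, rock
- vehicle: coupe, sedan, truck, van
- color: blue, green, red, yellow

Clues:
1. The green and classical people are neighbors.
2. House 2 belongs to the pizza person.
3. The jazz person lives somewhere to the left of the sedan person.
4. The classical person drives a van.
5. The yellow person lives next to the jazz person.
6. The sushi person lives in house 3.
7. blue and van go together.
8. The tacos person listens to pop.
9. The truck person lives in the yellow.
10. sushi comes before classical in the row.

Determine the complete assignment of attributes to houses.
Solution:

House | Food | Music | Vehicle | Color
--------------------------------------
  1   | tacos | pop | truck | yellow
  2   | pizza | jazz | coupe | red
  3   | sushi | rock | sedan | green
  4   | pasta | classical | van | blue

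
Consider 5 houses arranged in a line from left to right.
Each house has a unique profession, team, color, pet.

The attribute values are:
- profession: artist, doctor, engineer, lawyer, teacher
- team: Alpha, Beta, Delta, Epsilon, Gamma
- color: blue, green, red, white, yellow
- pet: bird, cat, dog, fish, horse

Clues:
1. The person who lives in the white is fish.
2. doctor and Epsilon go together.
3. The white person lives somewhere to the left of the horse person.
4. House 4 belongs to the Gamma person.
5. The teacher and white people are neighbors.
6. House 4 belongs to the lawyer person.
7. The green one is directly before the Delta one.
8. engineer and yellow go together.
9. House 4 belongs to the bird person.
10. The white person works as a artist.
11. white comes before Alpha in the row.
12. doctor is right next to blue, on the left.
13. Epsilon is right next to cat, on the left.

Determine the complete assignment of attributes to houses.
Solution:

House | Profession | Team | Color | Pet
---------------------------------------
  1   | doctor | Epsilon | green | dog
  2   | teacher | Delta | blue | cat
  3   | artist | Beta | white | fish
  4   | lawyer | Gamma | red | bird
  5   | engineer | Alpha | yellow | horse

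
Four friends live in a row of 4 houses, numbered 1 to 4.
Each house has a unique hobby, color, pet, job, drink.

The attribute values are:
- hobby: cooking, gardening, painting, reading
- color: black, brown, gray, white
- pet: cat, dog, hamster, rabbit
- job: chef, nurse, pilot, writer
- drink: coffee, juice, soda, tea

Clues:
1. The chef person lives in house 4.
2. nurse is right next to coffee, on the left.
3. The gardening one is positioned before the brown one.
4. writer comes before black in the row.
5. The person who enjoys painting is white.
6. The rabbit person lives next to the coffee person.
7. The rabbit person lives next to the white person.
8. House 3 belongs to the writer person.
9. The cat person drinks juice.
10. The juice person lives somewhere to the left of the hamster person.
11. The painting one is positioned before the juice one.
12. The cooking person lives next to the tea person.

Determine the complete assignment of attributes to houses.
Solution:

House | Hobby | Color | Pet | Job | Drink
-----------------------------------------
  1   | gardening | gray | rabbit | nurse | soda
  2   | painting | white | dog | pilot | coffee
  3   | cooking | brown | cat | writer | juice
  4   | reading | black | hamster | chef | tea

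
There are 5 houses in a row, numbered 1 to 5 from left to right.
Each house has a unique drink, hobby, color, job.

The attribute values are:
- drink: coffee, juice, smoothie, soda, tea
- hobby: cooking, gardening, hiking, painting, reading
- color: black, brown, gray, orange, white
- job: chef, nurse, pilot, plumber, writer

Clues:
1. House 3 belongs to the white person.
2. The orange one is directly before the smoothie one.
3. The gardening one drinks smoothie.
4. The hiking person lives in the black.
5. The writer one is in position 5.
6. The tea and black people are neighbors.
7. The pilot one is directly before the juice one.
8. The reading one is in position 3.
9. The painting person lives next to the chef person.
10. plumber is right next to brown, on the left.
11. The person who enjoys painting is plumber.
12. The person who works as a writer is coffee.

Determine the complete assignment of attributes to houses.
Solution:

House | Drink | Hobby | Color | Job
-----------------------------------
  1   | soda | painting | orange | plumber
  2   | smoothie | gardening | brown | chef
  3   | tea | reading | white | pilot
  4   | juice | hiking | black | nurse
  5   | coffee | cooking | gray | writer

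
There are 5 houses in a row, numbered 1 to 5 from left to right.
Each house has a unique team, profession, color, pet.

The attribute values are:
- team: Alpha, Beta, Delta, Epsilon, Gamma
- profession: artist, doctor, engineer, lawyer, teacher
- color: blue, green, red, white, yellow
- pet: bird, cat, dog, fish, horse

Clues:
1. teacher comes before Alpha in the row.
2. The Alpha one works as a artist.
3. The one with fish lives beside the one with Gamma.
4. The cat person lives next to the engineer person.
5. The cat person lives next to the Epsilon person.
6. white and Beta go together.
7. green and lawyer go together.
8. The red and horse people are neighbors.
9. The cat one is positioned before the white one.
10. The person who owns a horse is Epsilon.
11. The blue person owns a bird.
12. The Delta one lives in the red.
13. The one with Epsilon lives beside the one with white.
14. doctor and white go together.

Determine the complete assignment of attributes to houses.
Solution:

House | Team | Profession | Color | Pet
---------------------------------------
  1   | Delta | teacher | red | cat
  2   | Epsilon | engineer | yellow | horse
  3   | Beta | doctor | white | fish
  4   | Gamma | lawyer | green | dog
  5   | Alpha | artist | blue | bird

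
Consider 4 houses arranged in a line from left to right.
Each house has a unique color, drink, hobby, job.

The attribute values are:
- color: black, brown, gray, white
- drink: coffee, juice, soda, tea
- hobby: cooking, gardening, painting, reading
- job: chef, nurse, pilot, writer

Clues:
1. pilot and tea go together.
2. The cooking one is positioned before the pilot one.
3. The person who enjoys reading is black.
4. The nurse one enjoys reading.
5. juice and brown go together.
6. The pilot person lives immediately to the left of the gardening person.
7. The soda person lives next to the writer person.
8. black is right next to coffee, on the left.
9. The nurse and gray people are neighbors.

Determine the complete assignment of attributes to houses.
Solution:

House | Color | Drink | Hobby | Job
-----------------------------------
  1   | black | soda | reading | nurse
  2   | gray | coffee | cooking | writer
  3   | white | tea | painting | pilot
  4   | brown | juice | gardening | chef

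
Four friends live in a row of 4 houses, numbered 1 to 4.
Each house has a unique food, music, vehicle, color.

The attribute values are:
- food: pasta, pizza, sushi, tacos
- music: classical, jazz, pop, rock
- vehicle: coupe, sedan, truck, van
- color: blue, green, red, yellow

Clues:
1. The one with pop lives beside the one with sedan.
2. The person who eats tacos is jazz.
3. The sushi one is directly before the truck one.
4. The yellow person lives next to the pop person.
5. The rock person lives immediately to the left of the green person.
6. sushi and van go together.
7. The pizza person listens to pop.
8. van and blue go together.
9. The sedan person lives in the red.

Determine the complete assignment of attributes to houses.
Solution:

House | Food | Music | Vehicle | Color
--------------------------------------
  1   | sushi | classical | van | blue
  2   | pasta | rock | truck | yellow
  3   | pizza | pop | coupe | green
  4   | tacos | jazz | sedan | red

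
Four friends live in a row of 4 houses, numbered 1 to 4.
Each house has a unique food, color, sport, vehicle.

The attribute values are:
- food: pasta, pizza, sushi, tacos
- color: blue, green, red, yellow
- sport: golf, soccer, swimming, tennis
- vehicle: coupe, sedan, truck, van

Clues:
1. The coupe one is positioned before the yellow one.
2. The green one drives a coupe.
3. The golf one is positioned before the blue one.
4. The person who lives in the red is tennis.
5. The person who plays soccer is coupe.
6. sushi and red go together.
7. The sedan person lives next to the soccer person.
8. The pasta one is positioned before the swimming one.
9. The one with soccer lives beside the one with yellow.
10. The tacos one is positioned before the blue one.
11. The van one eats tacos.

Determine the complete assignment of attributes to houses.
Solution:

House | Food | Color | Sport | Vehicle
--------------------------------------
  1   | sushi | red | tennis | sedan
  2   | pasta | green | soccer | coupe
  3   | tacos | yellow | golf | van
  4   | pizza | blue | swimming | truck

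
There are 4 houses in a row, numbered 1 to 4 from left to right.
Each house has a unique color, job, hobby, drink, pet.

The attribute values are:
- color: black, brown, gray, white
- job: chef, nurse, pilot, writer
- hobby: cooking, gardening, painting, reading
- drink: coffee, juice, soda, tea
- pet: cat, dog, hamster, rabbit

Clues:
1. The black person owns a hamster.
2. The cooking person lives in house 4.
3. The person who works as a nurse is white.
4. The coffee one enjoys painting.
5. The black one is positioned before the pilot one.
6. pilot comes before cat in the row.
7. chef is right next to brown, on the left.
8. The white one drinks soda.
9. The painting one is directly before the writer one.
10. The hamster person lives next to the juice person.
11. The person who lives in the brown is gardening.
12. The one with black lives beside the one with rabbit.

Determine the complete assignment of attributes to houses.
Solution:

House | Color | Job | Hobby | Drink | Pet
-----------------------------------------
  1   | black | chef | painting | coffee | hamster
  2   | brown | writer | gardening | juice | rabbit
  3   | gray | pilot | reading | tea | dog
  4   | white | nurse | cooking | soda | cat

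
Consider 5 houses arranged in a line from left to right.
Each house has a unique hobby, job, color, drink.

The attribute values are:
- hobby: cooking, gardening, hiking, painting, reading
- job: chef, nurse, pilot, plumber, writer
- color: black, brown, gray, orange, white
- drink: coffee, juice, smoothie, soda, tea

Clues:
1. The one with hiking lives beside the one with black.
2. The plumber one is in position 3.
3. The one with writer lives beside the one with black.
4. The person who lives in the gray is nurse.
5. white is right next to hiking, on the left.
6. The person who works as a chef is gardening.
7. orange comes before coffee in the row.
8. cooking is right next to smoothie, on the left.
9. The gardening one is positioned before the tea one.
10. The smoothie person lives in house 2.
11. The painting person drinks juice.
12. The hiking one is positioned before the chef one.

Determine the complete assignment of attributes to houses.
Solution:

House | Hobby | Job | Color | Drink
-----------------------------------
  1   | cooking | pilot | white | soda
  2   | hiking | writer | orange | smoothie
  3   | painting | plumber | black | juice
  4   | gardening | chef | brown | coffee
  5   | reading | nurse | gray | tea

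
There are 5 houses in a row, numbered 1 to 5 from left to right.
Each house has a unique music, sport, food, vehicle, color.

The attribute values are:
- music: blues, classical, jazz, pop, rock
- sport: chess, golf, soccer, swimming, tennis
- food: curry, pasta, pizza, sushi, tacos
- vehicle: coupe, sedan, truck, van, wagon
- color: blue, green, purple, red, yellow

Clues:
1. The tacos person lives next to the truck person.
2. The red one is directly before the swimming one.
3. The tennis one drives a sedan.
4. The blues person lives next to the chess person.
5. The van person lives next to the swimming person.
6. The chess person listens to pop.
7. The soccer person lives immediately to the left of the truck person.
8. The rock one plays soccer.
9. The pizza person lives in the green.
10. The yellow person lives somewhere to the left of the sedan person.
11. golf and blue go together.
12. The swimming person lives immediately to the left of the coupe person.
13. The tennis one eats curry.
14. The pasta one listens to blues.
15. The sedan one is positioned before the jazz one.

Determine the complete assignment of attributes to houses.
Solution:

House | Music | Sport | Food | Vehicle | Color
----------------------------------------------
  1   | rock | soccer | tacos | van | red
  2   | blues | swimming | pasta | truck | yellow
  3   | pop | chess | pizza | coupe | green
  4   | classical | tennis | curry | sedan | purple
  5   | jazz | golf | sushi | wagon | blue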